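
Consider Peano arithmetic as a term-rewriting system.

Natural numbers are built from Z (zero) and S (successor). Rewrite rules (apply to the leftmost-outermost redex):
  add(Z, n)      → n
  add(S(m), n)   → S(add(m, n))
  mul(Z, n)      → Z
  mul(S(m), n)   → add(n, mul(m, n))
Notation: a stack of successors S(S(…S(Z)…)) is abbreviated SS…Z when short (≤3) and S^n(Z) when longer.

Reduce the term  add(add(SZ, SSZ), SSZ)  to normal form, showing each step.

  start: add(add(SZ, SSZ), SSZ)
  step 1: add(S(add(Z, SSZ)), SSZ)
  step 2: S(add(add(Z, SSZ), SSZ))
  step 3: S(add(SSZ, SSZ))
  step 4: S(S(add(SZ, SSZ)))
  step 5: S(S(S(add(Z, SSZ))))
  step 6: S^5(Z)

Answer: normal form = S^5(Z)  (in 6 steps)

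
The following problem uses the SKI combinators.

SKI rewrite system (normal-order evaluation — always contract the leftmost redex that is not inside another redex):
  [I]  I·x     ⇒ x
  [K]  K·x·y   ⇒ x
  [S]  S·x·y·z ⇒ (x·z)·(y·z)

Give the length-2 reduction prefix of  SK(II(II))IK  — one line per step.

  start: SK(II(II))IK
  →1  KI(II(II)I)K
  →2  IK

Answer: after 2 steps: IK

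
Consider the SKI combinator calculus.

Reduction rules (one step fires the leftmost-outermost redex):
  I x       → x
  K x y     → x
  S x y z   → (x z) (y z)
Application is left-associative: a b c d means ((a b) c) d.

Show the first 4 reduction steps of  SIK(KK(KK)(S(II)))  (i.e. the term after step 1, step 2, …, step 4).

  start: SIK(KK(KK)(S(II)))
  [1] I(KK(KK)(S(II)))(K(KK(KK)(S(II))))
  [2] KK(KK)(S(II))(K(KK(KK)(S(II))))
  [3] K(S(II))(K(KK(KK)(S(II))))
  [4] S(II)

Answer: after 4 steps: S(II)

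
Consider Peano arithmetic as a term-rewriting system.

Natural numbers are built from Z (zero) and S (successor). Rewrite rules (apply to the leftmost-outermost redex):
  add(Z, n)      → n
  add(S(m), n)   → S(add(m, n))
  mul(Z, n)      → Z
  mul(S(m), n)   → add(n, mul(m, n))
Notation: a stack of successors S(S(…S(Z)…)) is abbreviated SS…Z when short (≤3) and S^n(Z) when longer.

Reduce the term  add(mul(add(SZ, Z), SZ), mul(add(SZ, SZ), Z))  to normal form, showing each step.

  start: add(mul(add(SZ, Z), SZ), mul(add(SZ, SZ), Z))
  step 1: add(mul(S(add(Z, Z)), SZ), mul(add(SZ, SZ), Z))
  step 2: add(add(SZ, mul(add(Z, Z), SZ)), mul(add(SZ, SZ), Z))
  step 3: add(S(add(Z, mul(add(Z, Z), SZ))), mul(add(SZ, SZ), Z))
  step 4: S(add(add(Z, mul(add(Z, Z), SZ)), mul(add(SZ, SZ), Z)))
  step 5: S(add(mul(add(Z, Z), SZ), mul(add(SZ, SZ), Z)))
  step 6: S(add(mul(Z, SZ), mul(add(SZ, SZ), Z)))
  step 7: S(add(Z, mul(add(SZ, SZ), Z)))
  step 8: S(mul(add(SZ, SZ), Z))
  step 9: S(mul(S(add(Z, SZ)), Z))
  step 10: S(add(Z, mul(add(Z, SZ), Z)))
  step 11: S(mul(add(Z, SZ), Z))
  step 12: S(mul(SZ, Z))
  step 13: S(add(Z, mul(Z, Z)))
  step 14: S(mul(Z, Z))
  step 15: SZ

Answer: normal form = SZ  (in 15 steps)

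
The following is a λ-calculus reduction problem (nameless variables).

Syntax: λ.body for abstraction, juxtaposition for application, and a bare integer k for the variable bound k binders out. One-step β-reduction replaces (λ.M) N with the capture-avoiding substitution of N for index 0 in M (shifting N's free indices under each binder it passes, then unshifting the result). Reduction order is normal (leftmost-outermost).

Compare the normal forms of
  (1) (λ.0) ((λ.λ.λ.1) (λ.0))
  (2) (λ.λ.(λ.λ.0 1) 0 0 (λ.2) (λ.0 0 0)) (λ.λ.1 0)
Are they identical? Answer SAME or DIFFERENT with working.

Answer: DIFFERENT — A ⇓ λ.λ.1, B ⇓ λ.0 0 (λ.λ.λ.1 0) (λ.0 0 0)

Derivation:
Term A:
  start: (λ.0) ((λ.λ.λ.1) (λ.0))
  →1  (λ.λ.λ.1) (λ.0)
  →2  λ.λ.1

Term B:
  start: (λ.λ.(λ.λ.0 1) 0 0 (λ.2) (λ.0 0 0)) (λ.λ.1 0)
  →1  λ.(λ.λ.0 1) 0 0 (λ.λ.λ.1 0) (λ.0 0 0)
  →2  λ.(λ.0 1) 0 (λ.λ.λ.1 0) (λ.0 0 0)
  →3  λ.0 0 (λ.λ.λ.1 0) (λ.0 0 0)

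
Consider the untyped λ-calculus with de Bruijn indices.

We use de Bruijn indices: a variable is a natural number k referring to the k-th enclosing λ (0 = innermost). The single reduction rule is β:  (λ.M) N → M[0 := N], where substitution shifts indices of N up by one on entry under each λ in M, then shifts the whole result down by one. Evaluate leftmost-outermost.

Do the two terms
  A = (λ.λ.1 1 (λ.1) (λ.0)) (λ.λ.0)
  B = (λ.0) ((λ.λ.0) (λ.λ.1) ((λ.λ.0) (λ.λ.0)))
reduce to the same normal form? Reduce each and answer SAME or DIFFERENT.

Answer: SAME — A ⇓ λ.0, B ⇓ λ.0

Derivation:
Term A:
  start: (λ.λ.1 1 (λ.1) (λ.0)) (λ.λ.0)
  →1  λ.(λ.λ.0) (λ.λ.0) (λ.1) (λ.0)
  →2  λ.(λ.0) (λ.1) (λ.0)
  →3  λ.(λ.1) (λ.0)
  →4  λ.0

Term B:
  start: (λ.0) ((λ.λ.0) (λ.λ.1) ((λ.λ.0) (λ.λ.0)))
  →1  (λ.λ.0) (λ.λ.1) ((λ.λ.0) (λ.λ.0))
  →2  (λ.0) ((λ.λ.0) (λ.λ.0))
  →3  (λ.λ.0) (λ.λ.0)
  →4  λ.0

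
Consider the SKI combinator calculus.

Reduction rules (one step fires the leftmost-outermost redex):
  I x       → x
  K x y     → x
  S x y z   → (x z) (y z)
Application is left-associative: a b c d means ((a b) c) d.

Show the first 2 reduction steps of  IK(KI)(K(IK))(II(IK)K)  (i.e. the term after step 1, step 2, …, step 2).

Answer: after 2 steps: KI(II(IK)K)

Derivation:
  start: IK(KI)(K(IK))(II(IK)K)
  [1] K(KI)(K(IK))(II(IK)K)
  [2] KI(II(IK)K)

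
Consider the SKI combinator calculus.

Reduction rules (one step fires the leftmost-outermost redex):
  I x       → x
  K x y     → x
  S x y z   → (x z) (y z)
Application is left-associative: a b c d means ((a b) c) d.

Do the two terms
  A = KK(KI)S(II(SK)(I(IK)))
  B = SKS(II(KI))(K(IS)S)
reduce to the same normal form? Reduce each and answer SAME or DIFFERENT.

Term A:
  start: KK(KI)S(II(SK)(I(IK)))
  [1] KS(II(SK)(I(IK)))
  [2] S

Term B:
  start: SKS(II(KI))(K(IS)S)
  [1] K(II(KI))(S(II(KI)))(K(IS)S)
  [2] II(KI)(K(IS)S)
  [3] I(KI)(K(IS)S)
  [4] KI(K(IS)S)
  [5] I

Answer: DIFFERENT — A ⇓ S, B ⇓ I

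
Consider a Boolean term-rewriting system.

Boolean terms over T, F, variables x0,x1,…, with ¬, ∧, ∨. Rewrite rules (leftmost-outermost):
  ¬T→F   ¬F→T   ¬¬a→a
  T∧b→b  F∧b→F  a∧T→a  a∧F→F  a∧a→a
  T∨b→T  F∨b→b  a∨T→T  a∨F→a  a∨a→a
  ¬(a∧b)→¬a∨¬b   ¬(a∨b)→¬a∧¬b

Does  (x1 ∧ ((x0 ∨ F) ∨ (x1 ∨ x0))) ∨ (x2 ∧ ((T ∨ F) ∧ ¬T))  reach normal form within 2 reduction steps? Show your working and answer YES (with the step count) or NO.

  start: (x1 ∧ ((x0 ∨ F) ∨ (x1 ∨ x0))) ∨ (x2 ∧ ((T ∨ F) ∧ ¬T))
  →1  (x1 ∧ (x0 ∨ (x1 ∨ x0))) ∨ (x2 ∧ ((T ∨ F) ∧ ¬T))
  →2  (x1 ∧ (x0 ∨ (x1 ∨ x0))) ∨ (x2 ∧ (T ∧ ¬T))

Answer: NO — after 2 steps the term is (x1 ∧ (x0 ∨ (x1 ∨ x0))) ∨ (x2 ∧ (T ∧ ¬T)), not yet normal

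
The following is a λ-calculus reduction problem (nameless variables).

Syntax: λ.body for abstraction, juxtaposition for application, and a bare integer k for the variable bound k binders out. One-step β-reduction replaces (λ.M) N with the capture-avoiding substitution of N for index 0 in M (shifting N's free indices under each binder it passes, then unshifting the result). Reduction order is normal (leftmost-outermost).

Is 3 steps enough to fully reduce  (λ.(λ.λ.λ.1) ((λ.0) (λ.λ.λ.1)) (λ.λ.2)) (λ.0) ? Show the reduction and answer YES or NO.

  start: (λ.(λ.λ.λ.1) ((λ.0) (λ.λ.λ.1)) (λ.λ.2)) (λ.0)
  step 1: (λ.λ.λ.1) ((λ.0) (λ.λ.λ.1)) (λ.λ.λ.0)
  step 2: (λ.λ.1) (λ.λ.λ.0)
  step 3: λ.λ.λ.λ.0

Answer: YES — reaches normal form λ.λ.λ.λ.0 in 3 ≤ 3 steps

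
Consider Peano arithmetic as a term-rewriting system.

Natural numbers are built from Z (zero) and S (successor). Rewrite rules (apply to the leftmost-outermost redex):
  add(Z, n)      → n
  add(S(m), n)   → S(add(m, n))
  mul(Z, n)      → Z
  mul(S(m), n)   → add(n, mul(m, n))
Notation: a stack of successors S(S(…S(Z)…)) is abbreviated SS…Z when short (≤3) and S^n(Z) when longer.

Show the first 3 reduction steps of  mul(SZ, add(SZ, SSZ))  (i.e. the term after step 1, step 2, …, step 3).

  start: mul(SZ, add(SZ, SSZ))
  [1] add(add(SZ, SSZ), mul(Z, add(SZ, SSZ)))
  [2] add(S(add(Z, SSZ)), mul(Z, add(SZ, SSZ)))
  [3] S(add(add(Z, SSZ), mul(Z, add(SZ, SSZ))))

Answer: after 3 steps: S(add(add(Z, SSZ), mul(Z, add(SZ, SSZ))))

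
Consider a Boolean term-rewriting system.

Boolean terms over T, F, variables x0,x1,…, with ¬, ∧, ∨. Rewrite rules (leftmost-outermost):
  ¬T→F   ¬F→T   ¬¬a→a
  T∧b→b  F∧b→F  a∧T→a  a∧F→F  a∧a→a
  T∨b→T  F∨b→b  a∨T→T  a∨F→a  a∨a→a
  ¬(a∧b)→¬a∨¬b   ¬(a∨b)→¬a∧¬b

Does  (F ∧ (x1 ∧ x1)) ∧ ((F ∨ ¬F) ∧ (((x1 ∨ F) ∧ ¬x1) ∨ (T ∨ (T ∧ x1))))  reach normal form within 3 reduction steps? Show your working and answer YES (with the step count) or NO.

Answer: YES — reaches normal form F in 2 ≤ 3 steps

Working:
  start: (F ∧ (x1 ∧ x1)) ∧ ((F ∨ ¬F) ∧ (((x1 ∨ F) ∧ ¬x1) ∨ (T ∨ (T ∧ x1))))
  step 1: F ∧ ((F ∨ ¬F) ∧ (((x1 ∨ F) ∧ ¬x1) ∨ (T ∨ (T ∧ x1))))
  step 2: F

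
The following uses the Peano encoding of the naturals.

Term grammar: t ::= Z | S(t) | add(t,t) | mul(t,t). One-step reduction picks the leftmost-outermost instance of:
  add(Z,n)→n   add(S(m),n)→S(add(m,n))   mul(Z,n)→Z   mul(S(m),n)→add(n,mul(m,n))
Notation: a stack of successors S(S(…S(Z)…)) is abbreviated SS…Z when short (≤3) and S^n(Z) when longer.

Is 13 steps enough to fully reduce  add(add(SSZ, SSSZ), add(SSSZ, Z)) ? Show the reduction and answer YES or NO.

  start: add(add(SSZ, SSSZ), add(SSSZ, Z))
  →1  add(S(add(SZ, SSSZ)), add(SSSZ, Z))
  →2  S(add(add(SZ, SSSZ), add(SSSZ, Z)))
  →3  S(add(S(add(Z, SSSZ)), add(SSSZ, Z)))
  →4  S(S(add(add(Z, SSSZ), add(SSSZ, Z))))
  →5  S(S(add(SSSZ, add(SSSZ, Z))))
  →6  S(S(S(add(SSZ, add(SSSZ, Z)))))
  →7  S(S(S(S(add(SZ, add(SSSZ, Z))))))
  →8  S(S(S(S(S(add(Z, add(SSSZ, Z)))))))
  →9  S(S(S(S(S(add(SSSZ, Z))))))
  →10  S(S(S(S(S(S(add(SSZ, Z)))))))
  →11  S(S(S(S(S(S(S(add(SZ, Z))))))))
  →12  S(S(S(S(S(S(S(S(add(Z, Z)))))))))
  →13  S^8(Z)

Answer: YES — reaches normal form S^8(Z) in 13 ≤ 13 steps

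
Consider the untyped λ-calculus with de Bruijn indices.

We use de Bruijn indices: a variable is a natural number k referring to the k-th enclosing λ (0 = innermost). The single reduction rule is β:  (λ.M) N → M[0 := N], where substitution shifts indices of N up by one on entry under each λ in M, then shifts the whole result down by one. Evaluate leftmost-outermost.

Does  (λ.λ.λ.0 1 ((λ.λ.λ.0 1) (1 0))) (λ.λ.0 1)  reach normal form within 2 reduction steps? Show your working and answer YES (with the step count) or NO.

  start: (λ.λ.λ.0 1 ((λ.λ.λ.0 1) (1 0))) (λ.λ.0 1)
  →1  λ.λ.0 1 ((λ.λ.λ.0 1) (1 0))
  →2  λ.λ.0 1 (λ.λ.0 1)

Answer: YES — reaches normal form λ.λ.0 1 (λ.λ.0 1) in 2 ≤ 2 steps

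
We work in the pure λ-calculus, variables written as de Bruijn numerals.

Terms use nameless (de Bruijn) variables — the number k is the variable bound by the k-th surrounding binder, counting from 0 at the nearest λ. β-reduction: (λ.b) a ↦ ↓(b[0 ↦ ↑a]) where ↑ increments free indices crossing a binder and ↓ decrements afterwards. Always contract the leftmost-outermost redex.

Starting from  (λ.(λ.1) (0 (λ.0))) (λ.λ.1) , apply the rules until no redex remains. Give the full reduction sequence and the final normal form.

Answer: normal form = λ.λ.1  (in 2 steps)

Reduction:
  start: (λ.(λ.1) (0 (λ.0))) (λ.λ.1)
  step 1: (λ.λ.λ.1) ((λ.λ.1) (λ.0))
  step 2: λ.λ.1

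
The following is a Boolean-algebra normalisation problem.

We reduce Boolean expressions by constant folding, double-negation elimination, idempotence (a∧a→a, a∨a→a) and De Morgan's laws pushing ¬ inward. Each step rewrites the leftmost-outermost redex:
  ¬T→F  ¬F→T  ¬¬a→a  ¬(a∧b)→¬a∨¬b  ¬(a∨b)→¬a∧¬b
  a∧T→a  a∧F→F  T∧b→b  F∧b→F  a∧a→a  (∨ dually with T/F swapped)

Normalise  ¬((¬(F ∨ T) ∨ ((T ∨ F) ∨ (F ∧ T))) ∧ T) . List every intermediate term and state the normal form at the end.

Answer: normal form = F  (in 12 steps)

Working:
  start: ¬((¬(F ∨ T) ∨ ((T ∨ F) ∨ (F ∧ T))) ∧ T)
  [1] ¬(¬(F ∨ T) ∨ ((T ∨ F) ∨ (F ∧ T))) ∨ ¬T
  [2] (¬¬(F ∨ T) ∧ ¬((T ∨ F) ∨ (F ∧ T))) ∨ ¬T
  [3] ((F ∨ T) ∧ ¬((T ∨ F) ∨ (F ∧ T))) ∨ ¬T
  [4] (T ∧ ¬((T ∨ F) ∨ (F ∧ T))) ∨ ¬T
  [5] ¬((T ∨ F) ∨ (F ∧ T)) ∨ ¬T
  [6] (¬(T ∨ F) ∧ ¬(F ∧ T)) ∨ ¬T
  [7] ((¬T ∧ ¬F) ∧ ¬(F ∧ T)) ∨ ¬T
  [8] ((F ∧ ¬F) ∧ ¬(F ∧ T)) ∨ ¬T
  [9] (F ∧ ¬(F ∧ T)) ∨ ¬T
  [10] F ∨ ¬T
  [11] ¬T
  [12] F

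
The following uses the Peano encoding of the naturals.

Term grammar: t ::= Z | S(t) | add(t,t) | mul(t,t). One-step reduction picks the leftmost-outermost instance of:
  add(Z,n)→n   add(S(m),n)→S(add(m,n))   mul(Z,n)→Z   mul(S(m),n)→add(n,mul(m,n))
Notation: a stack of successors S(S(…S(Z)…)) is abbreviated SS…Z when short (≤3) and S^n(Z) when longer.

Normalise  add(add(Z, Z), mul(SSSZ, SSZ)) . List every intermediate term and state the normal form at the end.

Answer: normal form = S^6(Z)  (in 15 steps)

Working:
  start: add(add(Z, Z), mul(SSSZ, SSZ))
  step 1: add(Z, mul(SSSZ, SSZ))
  step 2: mul(SSSZ, SSZ)
  step 3: add(SSZ, mul(SSZ, SSZ))
  step 4: S(add(SZ, mul(SSZ, SSZ)))
  step 5: S(S(add(Z, mul(SSZ, SSZ))))
  step 6: S(S(mul(SSZ, SSZ)))
  step 7: S(S(add(SSZ, mul(SZ, SSZ))))
  step 8: S(S(S(add(SZ, mul(SZ, SSZ)))))
  step 9: S(S(S(S(add(Z, mul(SZ, SSZ))))))
  step 10: S(S(S(S(mul(SZ, SSZ)))))
  step 11: S(S(S(S(add(SSZ, mul(Z, SSZ))))))
  step 12: S(S(S(S(S(add(SZ, mul(Z, SSZ)))))))
  step 13: S(S(S(S(S(S(add(Z, mul(Z, SSZ))))))))
  step 14: S(S(S(S(S(S(mul(Z, SSZ)))))))
  step 15: S^6(Z)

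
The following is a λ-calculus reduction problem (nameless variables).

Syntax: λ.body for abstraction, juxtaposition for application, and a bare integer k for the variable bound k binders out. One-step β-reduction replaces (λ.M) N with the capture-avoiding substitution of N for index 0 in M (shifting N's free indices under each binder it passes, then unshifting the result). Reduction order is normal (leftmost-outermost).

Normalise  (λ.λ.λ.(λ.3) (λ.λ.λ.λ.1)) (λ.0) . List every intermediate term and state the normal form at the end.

Answer: normal form = λ.λ.λ.0  (in 2 steps)

Reduction:
  start: (λ.λ.λ.(λ.3) (λ.λ.λ.λ.1)) (λ.0)
  step 1: λ.λ.(λ.λ.0) (λ.λ.λ.λ.1)
  step 2: λ.λ.λ.0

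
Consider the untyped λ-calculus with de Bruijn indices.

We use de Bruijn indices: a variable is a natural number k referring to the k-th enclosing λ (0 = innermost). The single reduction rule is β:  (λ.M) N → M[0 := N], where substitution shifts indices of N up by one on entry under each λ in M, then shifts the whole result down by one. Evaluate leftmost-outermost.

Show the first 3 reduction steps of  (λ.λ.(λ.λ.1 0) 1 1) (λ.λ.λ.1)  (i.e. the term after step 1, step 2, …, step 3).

  start: (λ.λ.(λ.λ.1 0) 1 1) (λ.λ.λ.1)
  step 1: λ.(λ.λ.1 0) (λ.λ.λ.1) (λ.λ.λ.1)
  step 2: λ.(λ.(λ.λ.λ.1) 0) (λ.λ.λ.1)
  step 3: λ.(λ.λ.λ.1) (λ.λ.λ.1)

Answer: after 3 steps: λ.(λ.λ.λ.1) (λ.λ.λ.1)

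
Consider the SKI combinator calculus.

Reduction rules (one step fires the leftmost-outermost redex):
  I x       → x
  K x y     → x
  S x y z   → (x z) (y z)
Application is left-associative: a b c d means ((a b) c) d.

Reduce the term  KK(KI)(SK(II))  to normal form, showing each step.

  start: KK(KI)(SK(II))
  step 1: K(SK(II))
  step 2: K(SKI)

Answer: normal form = K(SKI)  (in 2 steps)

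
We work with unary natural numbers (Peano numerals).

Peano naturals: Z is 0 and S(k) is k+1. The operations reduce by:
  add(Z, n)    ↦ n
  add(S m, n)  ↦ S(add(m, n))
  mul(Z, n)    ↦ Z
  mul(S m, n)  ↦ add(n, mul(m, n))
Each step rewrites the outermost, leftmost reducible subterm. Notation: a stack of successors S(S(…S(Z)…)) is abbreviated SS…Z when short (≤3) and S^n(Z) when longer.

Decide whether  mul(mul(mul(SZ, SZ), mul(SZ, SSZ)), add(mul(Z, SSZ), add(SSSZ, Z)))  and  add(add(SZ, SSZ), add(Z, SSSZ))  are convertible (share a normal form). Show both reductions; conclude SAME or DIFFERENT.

Term A:
  start: mul(mul(mul(SZ, SZ), mul(SZ, SSZ)), add(mul(Z, SSZ), add(SSSZ, Z)))
  →1  mul(mul(add(SZ, mul(Z, SZ)), mul(SZ, SSZ)), add(mul(Z, SSZ), add(SSSZ, Z)))
  →2  mul(mul(S(add(Z, mul(Z, SZ))), mul(SZ, SSZ)), add(mul(Z, SSZ), add(SSSZ, Z)))
  →3  mul(add(mul(SZ, SSZ), mul(add(Z, mul(Z, SZ)), mul(SZ, SSZ))), add(mul(Z, SSZ), add(SSSZ, Z)))
  →4  mul(add(add(SSZ, mul(Z, SSZ)), mul(add(Z, mul(Z, SZ)), mul(SZ, SSZ))), add(mul(Z, SSZ), add(SSSZ, Z)))
  →5  mul(add(S(add(SZ, mul(Z, SSZ))), mul(add(Z, mul(Z, SZ)), mul(SZ, SSZ))), add(mul(Z, SSZ), add(SSSZ, Z)))
  →6  mul(S(add(add(SZ, mul(Z, SSZ)), mul(add(Z, mul(Z, SZ)), mul(SZ, SSZ)))), add(mul(Z, SSZ), add(SSSZ, Z)))
  →7  add(add(mul(Z, SSZ), add(SSSZ, Z)), mul(add(add(SZ, mul(Z, SSZ)), mul(add(Z, mul(Z, SZ)), mul(SZ, SSZ))), add(mul(Z, SSZ), add(SSSZ, Z))))
  →8  add(add(Z, add(SSSZ, Z)), mul(add(add(SZ, mul(Z, SSZ)), mul(add(Z, mul(Z, SZ)), mul(SZ, SSZ))), add(mul(Z, SSZ), add(SSSZ, Z))))
  →9  add(add(SSSZ, Z), mul(add(add(SZ, mul(Z, SSZ)), mul(add(Z, mul(Z, SZ)), mul(SZ, SSZ))), add(mul(Z, SSZ), add(SSSZ, Z))))
  →10  add(S(add(SSZ, Z)), mul(add(add(SZ, mul(Z, SSZ)), mul(add(Z, mul(Z, SZ)), mul(SZ, SSZ))), add(mul(Z, SSZ), add(SSSZ, Z))))
  →11  S(add(add(SSZ, Z), mul(add(add(SZ, mul(Z, SSZ)), mul(add(Z, mul(Z, SZ)), mul(SZ, SSZ))), add(mul(Z, SSZ), add(SSSZ, Z)))))
  →12  S(add(S(add(SZ, Z)), mul(add(add(SZ, mul(Z, SSZ)), mul(add(Z, mul(Z, SZ)), mul(SZ, SSZ))), add(mul(Z, SSZ), add(SSSZ, Z)))))
  →13  S(S(add(add(SZ, Z), mul(add(add(SZ, mul(Z, SSZ)), mul(add(Z, mul(Z, SZ)), mul(SZ, SSZ))), add(mul(Z, SSZ), add(SSSZ, Z))))))
  →14  S(S(add(S(add(Z, Z)), mul(add(add(SZ, mul(Z, SSZ)), mul(add(Z, mul(Z, SZ)), mul(SZ, SSZ))), add(mul(Z, SSZ), add(SSSZ, Z))))))
  →15  S(S(S(add(add(Z, Z), mul(add(add(SZ, mul(Z, SSZ)), mul(add(Z, mul(Z, SZ)), mul(SZ, SSZ))), add(mul(Z, SSZ), add(SSSZ, Z)))))))
  →16  S(S(S(add(Z, mul(add(add(SZ, mul(Z, SSZ)), mul(add(Z, mul(Z, SZ)), mul(SZ, SSZ))), add(mul(Z, SSZ), add(SSSZ, Z)))))))
  →17  S(S(S(mul(add(add(SZ, mul(Z, SSZ)), mul(add(Z, mul(Z, SZ)), mul(SZ, SSZ))), add(mul(Z, SSZ), add(SSSZ, Z))))))
  →18  S(S(S(mul(add(S(add(Z, mul(Z, SSZ))), mul(add(Z, mul(Z, SZ)), mul(SZ, SSZ))), add(mul(Z, SSZ), add(SSSZ, Z))))))
  →19  S(S(S(mul(S(add(add(Z, mul(Z, SSZ)), mul(add(Z, mul(Z, SZ)), mul(SZ, SSZ)))), add(mul(Z, SSZ), add(SSSZ, Z))))))
  →20  S(S(S(add(add(mul(Z, SSZ), add(SSSZ, Z)), mul(add(add(Z, mul(Z, SSZ)), mul(add(Z, mul(Z, SZ)), mul(SZ, SSZ))), add(mul(Z, SSZ), add(SSSZ, Z)))))))
  →21  S(S(S(add(add(Z, add(SSSZ, Z)), mul(add(add(Z, mul(Z, SSZ)), mul(add(Z, mul(Z, SZ)), mul(SZ, SSZ))), add(mul(Z, SSZ), add(SSSZ, Z)))))))
  →22  S(S(S(add(add(SSSZ, Z), mul(add(add(Z, mul(Z, SSZ)), mul(add(Z, mul(Z, SZ)), mul(SZ, SSZ))), add(mul(Z, SSZ), add(SSSZ, Z)))))))
  →23  S(S(S(add(S(add(SSZ, Z)), mul(add(add(Z, mul(Z, SSZ)), mul(add(Z, mul(Z, SZ)), mul(SZ, SSZ))), add(mul(Z, SSZ), add(SSSZ, Z)))))))
  →24  S(S(S(S(add(add(SSZ, Z), mul(add(add(Z, mul(Z, SSZ)), mul(add(Z, mul(Z, SZ)), mul(SZ, SSZ))), add(mul(Z, SSZ), add(SSSZ, Z))))))))
  →25  S(S(S(S(add(S(add(SZ, Z)), mul(add(add(Z, mul(Z, SSZ)), mul(add(Z, mul(Z, SZ)), mul(SZ, SSZ))), add(mul(Z, SSZ), add(SSSZ, Z))))))))
  →26  S(S(S(S(S(add(add(SZ, Z), mul(add(add(Z, mul(Z, SSZ)), mul(add(Z, mul(Z, SZ)), mul(SZ, SSZ))), add(mul(Z, SSZ), add(SSSZ, Z)))))))))
  →27  S(S(S(S(S(add(S(add(Z, Z)), mul(add(add(Z, mul(Z, SSZ)), mul(add(Z, mul(Z, SZ)), mul(SZ, SSZ))), add(mul(Z, SSZ), add(SSSZ, Z)))))))))
  →28  S(S(S(S(S(S(add(add(Z, Z), mul(add(add(Z, mul(Z, SSZ)), mul(add(Z, mul(Z, SZ)), mul(SZ, SSZ))), add(mul(Z, SSZ), add(SSSZ, Z))))))))))
  →29  S(S(S(S(S(S(add(Z, mul(add(add(Z, mul(Z, SSZ)), mul(add(Z, mul(Z, SZ)), mul(SZ, SSZ))), add(mul(Z, SSZ), add(SSSZ, Z))))))))))
  →30  S(S(S(S(S(S(mul(add(add(Z, mul(Z, SSZ)), mul(add(Z, mul(Z, SZ)), mul(SZ, SSZ))), add(mul(Z, SSZ), add(SSSZ, Z)))))))))
  →31  S(S(S(S(S(S(mul(add(mul(Z, SSZ), mul(add(Z, mul(Z, SZ)), mul(SZ, SSZ))), add(mul(Z, SSZ), add(SSSZ, Z)))))))))
  →32  S(S(S(S(S(S(mul(add(Z, mul(add(Z, mul(Z, SZ)), mul(SZ, SSZ))), add(mul(Z, SSZ), add(SSSZ, Z)))))))))
  →33  S(S(S(S(S(S(mul(mul(add(Z, mul(Z, SZ)), mul(SZ, SSZ)), add(mul(Z, SSZ), add(SSSZ, Z)))))))))
  →34  S(S(S(S(S(S(mul(mul(mul(Z, SZ), mul(SZ, SSZ)), add(mul(Z, SSZ), add(SSSZ, Z)))))))))
  →35  S(S(S(S(S(S(mul(mul(Z, mul(SZ, SSZ)), add(mul(Z, SSZ), add(SSSZ, Z)))))))))
  →36  S(S(S(S(S(S(mul(Z, add(mul(Z, SSZ), add(SSSZ, Z)))))))))
  →37  S^6(Z)

Term B:
  start: add(add(SZ, SSZ), add(Z, SSSZ))
  →1  add(S(add(Z, SSZ)), add(Z, SSSZ))
  →2  S(add(add(Z, SSZ), add(Z, SSSZ)))
  →3  S(add(SSZ, add(Z, SSSZ)))
  →4  S(S(add(SZ, add(Z, SSSZ))))
  →5  S(S(S(add(Z, add(Z, SSSZ)))))
  →6  S(S(S(add(Z, SSSZ))))
  →7  S^6(Z)

Answer: SAME — A ⇓ S^6(Z), B ⇓ S^6(Z)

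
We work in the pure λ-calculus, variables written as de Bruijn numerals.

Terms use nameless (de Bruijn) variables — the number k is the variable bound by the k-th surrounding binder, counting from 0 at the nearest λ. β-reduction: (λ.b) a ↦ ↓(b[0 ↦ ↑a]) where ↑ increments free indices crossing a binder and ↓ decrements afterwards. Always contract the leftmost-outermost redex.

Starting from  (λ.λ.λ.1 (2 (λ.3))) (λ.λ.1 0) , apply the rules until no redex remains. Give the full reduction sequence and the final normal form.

  start: (λ.λ.λ.1 (2 (λ.3))) (λ.λ.1 0)
  step 1: λ.λ.1 ((λ.λ.1 0) (λ.λ.λ.1 0))
  step 2: λ.λ.1 (λ.(λ.λ.λ.1 0) 0)
  step 3: λ.λ.1 (λ.λ.λ.1 0)

Answer: normal form = λ.λ.1 (λ.λ.λ.1 0)  (in 3 steps)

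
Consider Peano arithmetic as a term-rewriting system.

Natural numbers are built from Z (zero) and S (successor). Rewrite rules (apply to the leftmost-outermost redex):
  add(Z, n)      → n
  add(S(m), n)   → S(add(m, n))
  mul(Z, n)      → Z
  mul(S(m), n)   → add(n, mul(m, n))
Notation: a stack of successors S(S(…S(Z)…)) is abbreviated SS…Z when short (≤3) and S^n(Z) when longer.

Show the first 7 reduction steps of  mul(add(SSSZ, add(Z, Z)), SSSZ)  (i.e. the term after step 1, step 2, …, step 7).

Answer: after 7 steps: S(S(S(mul(S(add(SZ, add(Z, Z))), SSSZ))))

Reduction:
  start: mul(add(SSSZ, add(Z, Z)), SSSZ)
  [1] mul(S(add(SSZ, add(Z, Z))), SSSZ)
  [2] add(SSSZ, mul(add(SSZ, add(Z, Z)), SSSZ))
  [3] S(add(SSZ, mul(add(SSZ, add(Z, Z)), SSSZ)))
  [4] S(S(add(SZ, mul(add(SSZ, add(Z, Z)), SSSZ))))
  [5] S(S(S(add(Z, mul(add(SSZ, add(Z, Z)), SSSZ)))))
  [6] S(S(S(mul(add(SSZ, add(Z, Z)), SSSZ))))
  [7] S(S(S(mul(S(add(SZ, add(Z, Z))), SSSZ))))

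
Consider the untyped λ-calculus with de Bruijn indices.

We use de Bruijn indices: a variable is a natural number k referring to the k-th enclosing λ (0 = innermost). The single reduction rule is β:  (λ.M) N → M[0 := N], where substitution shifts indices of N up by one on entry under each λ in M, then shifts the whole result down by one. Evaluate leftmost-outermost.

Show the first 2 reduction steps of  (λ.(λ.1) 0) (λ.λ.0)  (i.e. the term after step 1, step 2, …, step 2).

Answer: after 2 steps: λ.λ.0

Reduction:
  start: (λ.(λ.1) 0) (λ.λ.0)
  →1  (λ.λ.λ.0) (λ.λ.0)
  →2  λ.λ.0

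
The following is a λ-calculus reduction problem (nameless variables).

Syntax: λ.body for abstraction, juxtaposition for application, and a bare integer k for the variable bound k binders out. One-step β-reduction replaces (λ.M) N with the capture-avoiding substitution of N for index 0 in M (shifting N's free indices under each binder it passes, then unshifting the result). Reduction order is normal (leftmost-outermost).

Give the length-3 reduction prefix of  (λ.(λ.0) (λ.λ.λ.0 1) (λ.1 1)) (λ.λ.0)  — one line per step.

  start: (λ.(λ.0) (λ.λ.λ.0 1) (λ.1 1)) (λ.λ.0)
  [1] (λ.0) (λ.λ.λ.0 1) (λ.(λ.λ.0) (λ.λ.0))
  [2] (λ.λ.λ.0 1) (λ.(λ.λ.0) (λ.λ.0))
  [3] λ.λ.0 1

Answer: after 3 steps: λ.λ.0 1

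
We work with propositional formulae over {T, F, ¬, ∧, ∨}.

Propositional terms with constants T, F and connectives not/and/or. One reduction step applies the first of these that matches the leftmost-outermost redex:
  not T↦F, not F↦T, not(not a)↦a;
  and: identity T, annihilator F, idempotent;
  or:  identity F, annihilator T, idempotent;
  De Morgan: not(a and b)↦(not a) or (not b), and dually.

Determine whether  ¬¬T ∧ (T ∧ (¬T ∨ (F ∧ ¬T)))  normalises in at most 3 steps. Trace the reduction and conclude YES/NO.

  start: ¬¬T ∧ (T ∧ (¬T ∨ (F ∧ ¬T)))
  [1] T ∧ (T ∧ (¬T ∨ (F ∧ ¬T)))
  [2] T ∧ (¬T ∨ (F ∧ ¬T))
  [3] ¬T ∨ (F ∧ ¬T)

Answer: NO — after 3 steps the term is ¬T ∨ (F ∧ ¬T), not yet normal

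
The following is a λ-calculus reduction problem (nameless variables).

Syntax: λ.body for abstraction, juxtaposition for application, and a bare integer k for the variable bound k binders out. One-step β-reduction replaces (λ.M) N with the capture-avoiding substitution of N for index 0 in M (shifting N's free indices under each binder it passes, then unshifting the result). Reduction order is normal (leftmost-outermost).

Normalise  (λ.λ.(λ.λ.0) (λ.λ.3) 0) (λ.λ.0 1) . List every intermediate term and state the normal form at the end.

  start: (λ.λ.(λ.λ.0) (λ.λ.3) 0) (λ.λ.0 1)
  step 1: λ.(λ.λ.0) (λ.λ.λ.λ.0 1) 0
  step 2: λ.(λ.0) 0
  step 3: λ.0

Answer: normal form = λ.0  (in 3 steps)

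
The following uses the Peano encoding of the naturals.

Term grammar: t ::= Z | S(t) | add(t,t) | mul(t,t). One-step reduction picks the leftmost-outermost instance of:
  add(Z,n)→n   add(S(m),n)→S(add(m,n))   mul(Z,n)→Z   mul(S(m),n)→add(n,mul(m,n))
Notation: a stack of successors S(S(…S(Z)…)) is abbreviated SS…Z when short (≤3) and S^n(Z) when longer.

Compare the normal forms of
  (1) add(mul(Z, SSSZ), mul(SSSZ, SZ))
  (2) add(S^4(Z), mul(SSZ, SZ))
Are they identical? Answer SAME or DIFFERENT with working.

Answer: DIFFERENT — A ⇓ SSSZ, B ⇓ S^6(Z)

Reduction:
Term A:
  start: add(mul(Z, SSSZ), mul(SSSZ, SZ))
  [1] add(Z, mul(SSSZ, SZ))
  [2] mul(SSSZ, SZ)
  [3] add(SZ, mul(SSZ, SZ))
  [4] S(add(Z, mul(SSZ, SZ)))
  [5] S(mul(SSZ, SZ))
  [6] S(add(SZ, mul(SZ, SZ)))
  [7] S(S(add(Z, mul(SZ, SZ))))
  [8] S(S(mul(SZ, SZ)))
  [9] S(S(add(SZ, mul(Z, SZ))))
  [10] S(S(S(add(Z, mul(Z, SZ)))))
  [11] S(S(S(mul(Z, SZ))))
  [12] SSSZ

Term B:
  start: add(S^4(Z), mul(SSZ, SZ))
  [1] S(add(SSSZ, mul(SSZ, SZ)))
  [2] S(S(add(SSZ, mul(SSZ, SZ))))
  [3] S(S(S(add(SZ, mul(SSZ, SZ)))))
  [4] S(S(S(S(add(Z, mul(SSZ, SZ))))))
  [5] S(S(S(S(mul(SSZ, SZ)))))
  [6] S(S(S(S(add(SZ, mul(SZ, SZ))))))
  [7] S(S(S(S(S(add(Z, mul(SZ, SZ)))))))
  [8] S(S(S(S(S(mul(SZ, SZ))))))
  [9] S(S(S(S(S(add(SZ, mul(Z, SZ)))))))
  [10] S(S(S(S(S(S(add(Z, mul(Z, SZ))))))))
  [11] S(S(S(S(S(S(mul(Z, SZ)))))))
  [12] S^6(Z)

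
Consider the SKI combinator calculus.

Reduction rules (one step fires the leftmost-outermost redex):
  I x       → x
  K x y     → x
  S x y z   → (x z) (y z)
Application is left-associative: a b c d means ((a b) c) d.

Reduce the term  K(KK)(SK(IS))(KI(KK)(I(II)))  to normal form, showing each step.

Answer: normal form = K  (in 2 steps)

Working:
  start: K(KK)(SK(IS))(KI(KK)(I(II)))
  →1  KK(KI(KK)(I(II)))
  →2  K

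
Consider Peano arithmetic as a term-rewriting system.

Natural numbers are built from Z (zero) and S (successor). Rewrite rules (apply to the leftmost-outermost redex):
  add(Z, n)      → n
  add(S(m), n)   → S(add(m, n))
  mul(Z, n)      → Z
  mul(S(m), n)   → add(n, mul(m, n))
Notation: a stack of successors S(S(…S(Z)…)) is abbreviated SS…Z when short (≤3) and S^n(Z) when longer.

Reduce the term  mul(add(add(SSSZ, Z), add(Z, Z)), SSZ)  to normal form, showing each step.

  start: mul(add(add(SSSZ, Z), add(Z, Z)), SSZ)
  step 1: mul(add(S(add(SSZ, Z)), add(Z, Z)), SSZ)
  step 2: mul(S(add(add(SSZ, Z), add(Z, Z))), SSZ)
  step 3: add(SSZ, mul(add(add(SSZ, Z), add(Z, Z)), SSZ))
  step 4: S(add(SZ, mul(add(add(SSZ, Z), add(Z, Z)), SSZ)))
  step 5: S(S(add(Z, mul(add(add(SSZ, Z), add(Z, Z)), SSZ))))
  step 6: S(S(mul(add(add(SSZ, Z), add(Z, Z)), SSZ)))
  step 7: S(S(mul(add(S(add(SZ, Z)), add(Z, Z)), SSZ)))
  step 8: S(S(mul(S(add(add(SZ, Z), add(Z, Z))), SSZ)))
  step 9: S(S(add(SSZ, mul(add(add(SZ, Z), add(Z, Z)), SSZ))))
  step 10: S(S(S(add(SZ, mul(add(add(SZ, Z), add(Z, Z)), SSZ)))))
  step 11: S(S(S(S(add(Z, mul(add(add(SZ, Z), add(Z, Z)), SSZ))))))
  step 12: S(S(S(S(mul(add(add(SZ, Z), add(Z, Z)), SSZ)))))
  step 13: S(S(S(S(mul(add(S(add(Z, Z)), add(Z, Z)), SSZ)))))
  step 14: S(S(S(S(mul(S(add(add(Z, Z), add(Z, Z))), SSZ)))))
  step 15: S(S(S(S(add(SSZ, mul(add(add(Z, Z), add(Z, Z)), SSZ))))))
  step 16: S(S(S(S(S(add(SZ, mul(add(add(Z, Z), add(Z, Z)), SSZ)))))))
  step 17: S(S(S(S(S(S(add(Z, mul(add(add(Z, Z), add(Z, Z)), SSZ))))))))
  step 18: S(S(S(S(S(S(mul(add(add(Z, Z), add(Z, Z)), SSZ)))))))
  step 19: S(S(S(S(S(S(mul(add(Z, add(Z, Z)), SSZ)))))))
  step 20: S(S(S(S(S(S(mul(add(Z, Z), SSZ)))))))
  step 21: S(S(S(S(S(S(mul(Z, SSZ)))))))
  step 22: S^6(Z)

Answer: normal form = S^6(Z)  (in 22 steps)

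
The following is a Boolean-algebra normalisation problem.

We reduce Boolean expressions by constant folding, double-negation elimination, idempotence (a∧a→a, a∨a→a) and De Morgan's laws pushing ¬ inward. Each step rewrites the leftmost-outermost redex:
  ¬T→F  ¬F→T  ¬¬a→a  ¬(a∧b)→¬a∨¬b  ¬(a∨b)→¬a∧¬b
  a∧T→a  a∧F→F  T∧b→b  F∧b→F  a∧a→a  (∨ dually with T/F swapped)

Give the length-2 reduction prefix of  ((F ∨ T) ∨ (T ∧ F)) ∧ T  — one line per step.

Answer: after 2 steps: T ∨ (T ∧ F)

Derivation:
  start: ((F ∨ T) ∨ (T ∧ F)) ∧ T
  step 1: (F ∨ T) ∨ (T ∧ F)
  step 2: T ∨ (T ∧ F)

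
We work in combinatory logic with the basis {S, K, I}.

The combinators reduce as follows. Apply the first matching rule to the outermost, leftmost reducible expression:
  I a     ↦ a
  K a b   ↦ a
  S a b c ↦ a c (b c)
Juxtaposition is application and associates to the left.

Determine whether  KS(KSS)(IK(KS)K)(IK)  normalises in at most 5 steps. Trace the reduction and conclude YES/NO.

Answer: YES — reaches normal form S(KS)K in 4 ≤ 5 steps

Working:
  start: KS(KSS)(IK(KS)K)(IK)
  step 1: S(IK(KS)K)(IK)
  step 2: S(K(KS)K)(IK)
  step 3: S(KS)(IK)
  step 4: S(KS)K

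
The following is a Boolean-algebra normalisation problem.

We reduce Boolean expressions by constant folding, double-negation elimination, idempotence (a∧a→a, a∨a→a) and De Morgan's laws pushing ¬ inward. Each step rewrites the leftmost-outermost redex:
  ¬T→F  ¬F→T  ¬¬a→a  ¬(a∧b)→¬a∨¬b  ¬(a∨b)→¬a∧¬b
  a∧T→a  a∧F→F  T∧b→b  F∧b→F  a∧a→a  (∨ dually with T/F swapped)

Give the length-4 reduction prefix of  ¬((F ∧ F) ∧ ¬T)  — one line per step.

  start: ¬((F ∧ F) ∧ ¬T)
  step 1: ¬(F ∧ F) ∨ ¬¬T
  step 2: (¬F ∨ ¬F) ∨ ¬¬T
  step 3: ¬F ∨ ¬¬T
  step 4: T ∨ ¬¬T

Answer: after 4 steps: T ∨ ¬¬T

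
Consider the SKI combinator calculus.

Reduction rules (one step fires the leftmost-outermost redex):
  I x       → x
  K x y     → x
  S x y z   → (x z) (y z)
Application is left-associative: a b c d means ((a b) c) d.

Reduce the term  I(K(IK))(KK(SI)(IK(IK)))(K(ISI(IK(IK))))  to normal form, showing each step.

Answer: normal form = K(K(SI(KK)))  (in 6 steps)

Working:
  start: I(K(IK))(KK(SI)(IK(IK)))(K(ISI(IK(IK))))
  step 1: K(IK)(KK(SI)(IK(IK)))(K(ISI(IK(IK))))
  step 2: IK(K(ISI(IK(IK))))
  step 3: K(K(ISI(IK(IK))))
  step 4: K(K(SI(IK(IK))))
  step 5: K(K(SI(K(IK))))
  step 6: K(K(SI(KK)))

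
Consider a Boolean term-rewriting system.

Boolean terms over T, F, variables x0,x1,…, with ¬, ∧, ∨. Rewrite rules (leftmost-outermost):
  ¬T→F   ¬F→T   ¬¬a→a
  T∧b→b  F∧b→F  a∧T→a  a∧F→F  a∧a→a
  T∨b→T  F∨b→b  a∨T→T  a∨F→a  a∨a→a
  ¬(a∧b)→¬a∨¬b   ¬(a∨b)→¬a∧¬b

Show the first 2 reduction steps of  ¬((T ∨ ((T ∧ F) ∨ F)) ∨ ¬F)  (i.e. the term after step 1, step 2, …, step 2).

Answer: after 2 steps: (¬T ∧ ¬((T ∧ F) ∨ F)) ∧ ¬¬F

Derivation:
  start: ¬((T ∨ ((T ∧ F) ∨ F)) ∨ ¬F)
  step 1: ¬(T ∨ ((T ∧ F) ∨ F)) ∧ ¬¬F
  step 2: (¬T ∧ ¬((T ∧ F) ∨ F)) ∧ ¬¬F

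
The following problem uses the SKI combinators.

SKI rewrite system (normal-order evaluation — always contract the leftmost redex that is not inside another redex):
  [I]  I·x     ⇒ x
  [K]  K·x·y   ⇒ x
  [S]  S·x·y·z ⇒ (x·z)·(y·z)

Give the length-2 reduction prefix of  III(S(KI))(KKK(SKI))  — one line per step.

Answer: after 2 steps: I(S(KI))(KKK(SKI))

Working:
  start: III(S(KI))(KKK(SKI))
  →1  II(S(KI))(KKK(SKI))
  →2  I(S(KI))(KKK(SKI))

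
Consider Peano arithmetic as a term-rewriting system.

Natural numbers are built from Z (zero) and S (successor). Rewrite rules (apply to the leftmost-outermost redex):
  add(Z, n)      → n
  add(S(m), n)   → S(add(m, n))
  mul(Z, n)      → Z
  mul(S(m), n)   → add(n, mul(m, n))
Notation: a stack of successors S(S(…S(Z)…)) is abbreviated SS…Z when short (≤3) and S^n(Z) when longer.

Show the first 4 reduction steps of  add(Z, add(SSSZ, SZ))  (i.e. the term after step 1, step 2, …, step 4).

  start: add(Z, add(SSSZ, SZ))
  step 1: add(SSSZ, SZ)
  step 2: S(add(SSZ, SZ))
  step 3: S(S(add(SZ, SZ)))
  step 4: S(S(S(add(Z, SZ))))

Answer: after 4 steps: S(S(S(add(Z, SZ))))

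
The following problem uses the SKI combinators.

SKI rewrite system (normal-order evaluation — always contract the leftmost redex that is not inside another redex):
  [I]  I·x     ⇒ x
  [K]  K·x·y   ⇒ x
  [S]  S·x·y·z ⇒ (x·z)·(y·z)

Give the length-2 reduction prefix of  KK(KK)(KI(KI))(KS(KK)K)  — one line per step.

Answer: after 2 steps: KI(KI)

Working:
  start: KK(KK)(KI(KI))(KS(KK)K)
  [1] K(KI(KI))(KS(KK)K)
  [2] KI(KI)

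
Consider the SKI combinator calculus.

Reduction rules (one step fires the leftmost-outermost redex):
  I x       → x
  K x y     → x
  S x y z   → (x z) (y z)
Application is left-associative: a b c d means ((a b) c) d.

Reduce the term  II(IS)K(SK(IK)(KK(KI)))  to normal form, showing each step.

Answer: normal form = SKK  (in 6 steps)

Reduction:
  start: II(IS)K(SK(IK)(KK(KI)))
  step 1: I(IS)K(SK(IK)(KK(KI)))
  step 2: ISK(SK(IK)(KK(KI)))
  step 3: SK(SK(IK)(KK(KI)))
  step 4: SK(K(KK(KI))(IK(KK(KI))))
  step 5: SK(KK(KI))
  step 6: SKK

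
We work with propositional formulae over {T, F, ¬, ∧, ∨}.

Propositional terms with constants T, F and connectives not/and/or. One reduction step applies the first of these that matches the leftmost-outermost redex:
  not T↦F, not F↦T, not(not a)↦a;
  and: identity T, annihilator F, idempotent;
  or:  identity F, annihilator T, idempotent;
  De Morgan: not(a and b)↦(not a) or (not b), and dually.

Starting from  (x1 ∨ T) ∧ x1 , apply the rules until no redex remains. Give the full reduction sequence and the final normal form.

  start: (x1 ∨ T) ∧ x1
  [1] T ∧ x1
  [2] x1

Answer: normal form = x1  (in 2 steps)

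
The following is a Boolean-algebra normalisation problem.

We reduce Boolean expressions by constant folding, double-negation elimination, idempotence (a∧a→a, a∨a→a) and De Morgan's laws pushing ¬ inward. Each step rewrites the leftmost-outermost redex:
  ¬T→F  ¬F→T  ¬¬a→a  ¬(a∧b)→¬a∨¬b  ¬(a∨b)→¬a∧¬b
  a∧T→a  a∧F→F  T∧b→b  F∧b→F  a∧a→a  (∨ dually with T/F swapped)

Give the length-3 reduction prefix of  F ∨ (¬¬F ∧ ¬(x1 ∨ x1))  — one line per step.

  start: F ∨ (¬¬F ∧ ¬(x1 ∨ x1))
  →1  ¬¬F ∧ ¬(x1 ∨ x1)
  →2  F ∧ ¬(x1 ∨ x1)
  →3  F

Answer: after 3 steps: F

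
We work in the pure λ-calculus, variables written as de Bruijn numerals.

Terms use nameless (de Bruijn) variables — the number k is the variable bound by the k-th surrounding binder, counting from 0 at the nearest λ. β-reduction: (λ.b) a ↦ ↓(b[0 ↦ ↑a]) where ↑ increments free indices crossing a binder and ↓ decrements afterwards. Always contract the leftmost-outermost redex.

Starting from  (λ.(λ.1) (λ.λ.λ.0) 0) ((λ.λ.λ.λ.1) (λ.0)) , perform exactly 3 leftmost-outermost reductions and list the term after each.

Answer: after 3 steps: (λ.λ.λ.1) ((λ.λ.λ.λ.1) (λ.0))

Derivation:
  start: (λ.(λ.1) (λ.λ.λ.0) 0) ((λ.λ.λ.λ.1) (λ.0))
  →1  (λ.(λ.λ.λ.λ.1) (λ.0)) (λ.λ.λ.0) ((λ.λ.λ.λ.1) (λ.0))
  →2  (λ.λ.λ.λ.1) (λ.0) ((λ.λ.λ.λ.1) (λ.0))
  →3  (λ.λ.λ.1) ((λ.λ.λ.λ.1) (λ.0))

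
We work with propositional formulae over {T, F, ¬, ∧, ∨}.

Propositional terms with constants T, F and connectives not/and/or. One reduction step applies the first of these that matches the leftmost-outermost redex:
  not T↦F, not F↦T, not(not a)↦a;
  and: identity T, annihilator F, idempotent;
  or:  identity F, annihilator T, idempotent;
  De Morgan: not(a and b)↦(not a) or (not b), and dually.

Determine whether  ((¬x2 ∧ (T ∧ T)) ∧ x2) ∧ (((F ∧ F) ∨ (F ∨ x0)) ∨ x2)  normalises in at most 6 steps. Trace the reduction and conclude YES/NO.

Answer: YES — reaches normal form (¬x2 ∧ x2) ∧ (x0 ∨ x2) in 5 ≤ 6 steps

Working:
  start: ((¬x2 ∧ (T ∧ T)) ∧ x2) ∧ (((F ∧ F) ∨ (F ∨ x0)) ∨ x2)
  step 1: ((¬x2 ∧ T) ∧ x2) ∧ (((F ∧ F) ∨ (F ∨ x0)) ∨ x2)
  step 2: (¬x2 ∧ x2) ∧ (((F ∧ F) ∨ (F ∨ x0)) ∨ x2)
  step 3: (¬x2 ∧ x2) ∧ ((F ∨ (F ∨ x0)) ∨ x2)
  step 4: (¬x2 ∧ x2) ∧ ((F ∨ x0) ∨ x2)
  step 5: (¬x2 ∧ x2) ∧ (x0 ∨ x2)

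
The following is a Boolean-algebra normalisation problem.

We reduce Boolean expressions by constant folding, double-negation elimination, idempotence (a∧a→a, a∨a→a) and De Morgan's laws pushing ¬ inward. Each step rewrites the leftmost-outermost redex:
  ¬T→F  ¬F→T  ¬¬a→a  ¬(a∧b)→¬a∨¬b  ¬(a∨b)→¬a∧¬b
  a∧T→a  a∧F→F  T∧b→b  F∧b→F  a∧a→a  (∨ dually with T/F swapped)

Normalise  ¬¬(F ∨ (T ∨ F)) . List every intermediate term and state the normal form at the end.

  start: ¬¬(F ∨ (T ∨ F))
  [1] F ∨ (T ∨ F)
  [2] T ∨ F
  [3] T

Answer: normal form = T  (in 3 steps)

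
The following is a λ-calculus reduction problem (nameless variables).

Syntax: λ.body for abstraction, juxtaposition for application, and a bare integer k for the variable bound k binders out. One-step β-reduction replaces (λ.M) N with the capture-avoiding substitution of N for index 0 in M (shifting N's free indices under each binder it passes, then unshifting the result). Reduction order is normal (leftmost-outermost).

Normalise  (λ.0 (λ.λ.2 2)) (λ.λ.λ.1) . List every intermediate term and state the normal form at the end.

Answer: normal form = λ.λ.1  (in 2 steps)

Working:
  start: (λ.0 (λ.λ.2 2)) (λ.λ.λ.1)
  [1] (λ.λ.λ.1) (λ.λ.(λ.λ.λ.1) (λ.λ.λ.1))
  [2] λ.λ.1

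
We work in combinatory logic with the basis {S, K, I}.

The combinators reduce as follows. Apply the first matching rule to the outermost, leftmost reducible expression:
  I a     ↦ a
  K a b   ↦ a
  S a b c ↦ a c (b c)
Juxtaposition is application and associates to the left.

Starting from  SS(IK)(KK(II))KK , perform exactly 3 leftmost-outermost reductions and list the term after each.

Answer: after 3 steps: KK(IK(KK(II))K)K

Reduction:
  start: SS(IK)(KK(II))KK
  [1] S(KK(II))(IK(KK(II)))KK
  [2] KK(II)K(IK(KK(II))K)K
  [3] KK(IK(KK(II))K)K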